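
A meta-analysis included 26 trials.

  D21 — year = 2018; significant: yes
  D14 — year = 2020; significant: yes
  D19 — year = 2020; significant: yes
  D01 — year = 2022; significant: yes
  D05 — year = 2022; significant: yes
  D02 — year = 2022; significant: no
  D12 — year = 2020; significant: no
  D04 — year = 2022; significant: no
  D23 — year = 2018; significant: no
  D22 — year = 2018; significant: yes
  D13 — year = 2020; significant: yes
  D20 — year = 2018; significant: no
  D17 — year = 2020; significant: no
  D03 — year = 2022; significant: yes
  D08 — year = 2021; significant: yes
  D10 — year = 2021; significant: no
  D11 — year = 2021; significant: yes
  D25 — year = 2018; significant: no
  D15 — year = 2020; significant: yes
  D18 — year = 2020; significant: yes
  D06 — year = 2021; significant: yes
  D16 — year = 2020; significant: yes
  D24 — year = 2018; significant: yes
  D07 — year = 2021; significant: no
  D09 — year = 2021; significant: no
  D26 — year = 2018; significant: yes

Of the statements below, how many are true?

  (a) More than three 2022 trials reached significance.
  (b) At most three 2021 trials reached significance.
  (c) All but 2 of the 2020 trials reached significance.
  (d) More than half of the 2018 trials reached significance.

3

(a) 2022: |A| = 5, |A ∩ B| = 3; needs |A ∩ B| > 3 — false.
(b) 2021: |A| = 6, |A ∩ B| = 3; needs |A ∩ B| ≤ 3 — true.
(c) 2020: |A| = 8, |A ∩ B| = 6; needs |A ∖ B| = 2 — true.
(d) 2018: |A| = 7, |A ∩ B| = 4; needs |A ∩ B| > |A ∖ B| — true.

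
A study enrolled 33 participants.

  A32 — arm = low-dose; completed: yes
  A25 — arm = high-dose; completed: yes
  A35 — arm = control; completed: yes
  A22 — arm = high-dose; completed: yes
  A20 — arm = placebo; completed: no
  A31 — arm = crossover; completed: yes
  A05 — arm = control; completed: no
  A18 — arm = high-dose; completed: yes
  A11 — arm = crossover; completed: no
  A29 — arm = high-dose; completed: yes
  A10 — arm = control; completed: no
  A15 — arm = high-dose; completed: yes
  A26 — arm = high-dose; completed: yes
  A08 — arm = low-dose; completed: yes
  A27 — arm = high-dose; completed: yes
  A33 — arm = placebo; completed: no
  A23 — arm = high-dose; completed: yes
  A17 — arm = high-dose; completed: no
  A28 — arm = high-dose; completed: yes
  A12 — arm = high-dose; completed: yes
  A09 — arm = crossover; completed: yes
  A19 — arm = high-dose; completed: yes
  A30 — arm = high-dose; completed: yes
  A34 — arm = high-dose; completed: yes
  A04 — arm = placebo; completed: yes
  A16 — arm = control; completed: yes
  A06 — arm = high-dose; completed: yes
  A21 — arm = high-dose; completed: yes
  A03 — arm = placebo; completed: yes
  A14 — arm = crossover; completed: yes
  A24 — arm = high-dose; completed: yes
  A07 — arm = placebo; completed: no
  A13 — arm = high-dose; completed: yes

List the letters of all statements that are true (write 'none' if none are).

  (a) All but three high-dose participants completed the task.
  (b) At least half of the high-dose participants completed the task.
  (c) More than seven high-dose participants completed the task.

|A| = 18, |A ∩ B| = 17, |A ∖ B| = 1.
(a) |A ∖ B| = 3: fails.
(b) |A ∩ B| ≥ |A ∖ B|: holds.
(c) |A ∩ B| > 7: holds.

(b), (c)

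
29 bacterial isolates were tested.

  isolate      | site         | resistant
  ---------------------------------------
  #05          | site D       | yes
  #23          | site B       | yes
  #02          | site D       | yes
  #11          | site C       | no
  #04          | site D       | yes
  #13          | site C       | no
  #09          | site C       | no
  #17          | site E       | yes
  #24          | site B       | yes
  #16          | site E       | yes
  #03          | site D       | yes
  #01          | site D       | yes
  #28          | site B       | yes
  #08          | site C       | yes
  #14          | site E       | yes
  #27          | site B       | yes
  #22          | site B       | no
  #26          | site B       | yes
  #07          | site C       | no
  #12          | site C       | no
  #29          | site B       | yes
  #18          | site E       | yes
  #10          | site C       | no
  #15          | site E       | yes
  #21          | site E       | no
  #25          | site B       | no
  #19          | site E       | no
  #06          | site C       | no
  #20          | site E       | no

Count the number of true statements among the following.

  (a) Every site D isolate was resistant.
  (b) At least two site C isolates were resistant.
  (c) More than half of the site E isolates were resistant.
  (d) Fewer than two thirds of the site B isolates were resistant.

2

(a) site D: |A| = 5, |A ∩ B| = 5; needs A ⊆ B, i.e. every element of A is in B (|A ∖ B| = 0) — true.
(b) site C: |A| = 8, |A ∩ B| = 1; needs |A ∩ B| ≥ 2 — false.
(c) site E: |A| = 8, |A ∩ B| = 5; needs |A ∩ B| > |A ∖ B| — true.
(d) site B: |A| = 8, |A ∩ B| = 6; needs |A ∩ B| / |A| < 2/3 — false.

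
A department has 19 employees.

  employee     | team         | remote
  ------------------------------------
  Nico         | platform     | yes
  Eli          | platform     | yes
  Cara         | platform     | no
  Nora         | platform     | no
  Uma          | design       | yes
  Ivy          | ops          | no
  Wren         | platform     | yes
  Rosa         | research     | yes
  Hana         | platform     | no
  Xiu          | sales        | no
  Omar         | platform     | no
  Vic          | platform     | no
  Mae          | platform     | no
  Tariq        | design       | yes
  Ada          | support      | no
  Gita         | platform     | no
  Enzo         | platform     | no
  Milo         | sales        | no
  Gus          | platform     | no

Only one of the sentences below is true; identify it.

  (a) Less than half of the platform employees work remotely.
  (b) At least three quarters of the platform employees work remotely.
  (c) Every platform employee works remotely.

|A| = 12, |A ∩ B| = 3, |A ∖ B| = 9.
(a) requires |A ∩ B| < |A ∖ B|: true.
(b) requires |A ∩ B| / |A| ≥ 3/4: false.
(c) requires A ⊆ B, i.e. every element of A is in B (|A ∖ B| = 0): false.

(a)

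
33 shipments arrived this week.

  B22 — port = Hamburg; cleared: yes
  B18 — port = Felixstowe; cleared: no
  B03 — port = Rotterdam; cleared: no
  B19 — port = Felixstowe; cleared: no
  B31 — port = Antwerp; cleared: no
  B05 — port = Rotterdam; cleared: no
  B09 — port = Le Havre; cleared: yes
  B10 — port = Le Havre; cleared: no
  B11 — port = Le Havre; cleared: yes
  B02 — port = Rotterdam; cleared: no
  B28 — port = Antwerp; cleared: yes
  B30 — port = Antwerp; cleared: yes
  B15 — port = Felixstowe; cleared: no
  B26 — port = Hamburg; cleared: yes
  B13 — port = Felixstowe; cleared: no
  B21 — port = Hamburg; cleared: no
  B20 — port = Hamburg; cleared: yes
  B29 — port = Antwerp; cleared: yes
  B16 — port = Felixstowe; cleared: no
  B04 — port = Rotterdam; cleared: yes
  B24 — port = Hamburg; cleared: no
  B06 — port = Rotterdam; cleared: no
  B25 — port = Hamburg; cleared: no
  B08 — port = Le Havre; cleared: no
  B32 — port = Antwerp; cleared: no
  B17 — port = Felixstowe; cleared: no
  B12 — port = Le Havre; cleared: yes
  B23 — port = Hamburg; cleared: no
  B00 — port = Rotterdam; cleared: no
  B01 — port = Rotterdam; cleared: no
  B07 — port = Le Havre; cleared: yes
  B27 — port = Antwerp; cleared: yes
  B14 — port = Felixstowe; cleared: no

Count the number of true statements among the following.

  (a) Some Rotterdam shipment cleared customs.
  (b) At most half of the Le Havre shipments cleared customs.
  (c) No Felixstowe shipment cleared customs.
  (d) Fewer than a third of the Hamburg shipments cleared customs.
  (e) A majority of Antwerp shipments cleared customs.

(a) Rotterdam: |A| = 7, |A ∩ B| = 1; needs A ∩ B ≠ ∅ (|A ∩ B| ≥ 1) — true.
(b) Le Havre: |A| = 6, |A ∩ B| = 4; needs |A ∩ B| ≤ |A ∖ B| — false.
(c) Felixstowe: |A| = 7, |A ∩ B| = 0; needs A ∩ B = ∅ (|A ∩ B| = 0) — true.
(d) Hamburg: |A| = 7, |A ∩ B| = 3; needs |A ∩ B| / |A| < 1/3 — false.
(e) Antwerp: |A| = 6, |A ∩ B| = 4; needs |A ∩ B| > |A ∖ B| — true.

3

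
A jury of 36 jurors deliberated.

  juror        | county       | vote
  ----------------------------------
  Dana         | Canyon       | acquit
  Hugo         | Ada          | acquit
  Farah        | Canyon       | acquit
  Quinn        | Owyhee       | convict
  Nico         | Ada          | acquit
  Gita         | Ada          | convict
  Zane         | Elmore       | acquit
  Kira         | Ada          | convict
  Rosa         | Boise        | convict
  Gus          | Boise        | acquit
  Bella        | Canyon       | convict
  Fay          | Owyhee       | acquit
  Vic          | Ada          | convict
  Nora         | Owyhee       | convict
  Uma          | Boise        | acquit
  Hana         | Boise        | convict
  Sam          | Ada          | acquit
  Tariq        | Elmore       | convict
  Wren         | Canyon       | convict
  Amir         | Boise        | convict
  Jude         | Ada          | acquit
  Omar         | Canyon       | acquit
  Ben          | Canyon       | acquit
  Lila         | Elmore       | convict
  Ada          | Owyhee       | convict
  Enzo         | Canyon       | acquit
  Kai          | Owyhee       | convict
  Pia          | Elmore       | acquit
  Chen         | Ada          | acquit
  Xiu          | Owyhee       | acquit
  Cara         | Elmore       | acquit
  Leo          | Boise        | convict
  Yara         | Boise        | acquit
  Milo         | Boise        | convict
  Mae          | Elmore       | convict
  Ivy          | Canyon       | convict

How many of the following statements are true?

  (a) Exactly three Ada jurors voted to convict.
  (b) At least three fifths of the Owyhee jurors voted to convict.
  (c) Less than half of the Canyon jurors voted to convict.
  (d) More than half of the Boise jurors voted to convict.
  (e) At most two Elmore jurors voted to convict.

4

(a) Ada: |A| = 8, |A ∩ B| = 3; needs |A ∩ B| = 3 — true.
(b) Owyhee: |A| = 6, |A ∩ B| = 4; needs |A ∩ B| / |A| ≥ 3/5 — true.
(c) Canyon: |A| = 8, |A ∩ B| = 3; needs |A ∩ B| < |A ∖ B| — true.
(d) Boise: |A| = 8, |A ∩ B| = 5; needs |A ∩ B| > |A ∖ B| — true.
(e) Elmore: |A| = 6, |A ∩ B| = 3; needs |A ∩ B| ≤ 2 — false.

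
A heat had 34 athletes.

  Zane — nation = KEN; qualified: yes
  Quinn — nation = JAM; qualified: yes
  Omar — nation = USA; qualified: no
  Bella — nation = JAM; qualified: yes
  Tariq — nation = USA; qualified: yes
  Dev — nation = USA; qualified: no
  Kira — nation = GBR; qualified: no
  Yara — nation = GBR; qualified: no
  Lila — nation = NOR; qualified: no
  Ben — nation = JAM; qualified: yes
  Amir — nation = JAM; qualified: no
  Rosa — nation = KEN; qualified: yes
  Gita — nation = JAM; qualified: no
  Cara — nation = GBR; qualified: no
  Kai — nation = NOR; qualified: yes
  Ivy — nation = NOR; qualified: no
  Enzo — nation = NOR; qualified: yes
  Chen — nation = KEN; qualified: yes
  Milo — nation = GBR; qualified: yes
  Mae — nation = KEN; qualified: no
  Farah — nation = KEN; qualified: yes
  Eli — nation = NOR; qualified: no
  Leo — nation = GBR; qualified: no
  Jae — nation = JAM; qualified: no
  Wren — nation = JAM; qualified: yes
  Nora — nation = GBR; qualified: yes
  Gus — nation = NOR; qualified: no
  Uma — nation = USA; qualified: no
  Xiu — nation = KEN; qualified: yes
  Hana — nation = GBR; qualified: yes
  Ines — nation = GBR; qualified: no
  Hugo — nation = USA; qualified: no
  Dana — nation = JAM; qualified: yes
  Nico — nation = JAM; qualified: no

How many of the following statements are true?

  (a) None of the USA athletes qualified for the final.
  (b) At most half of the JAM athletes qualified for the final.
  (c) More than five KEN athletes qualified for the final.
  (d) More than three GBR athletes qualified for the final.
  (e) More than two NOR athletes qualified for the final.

0

(a) USA: |A| = 5, |A ∩ B| = 1; needs A ∩ B = ∅ (|A ∩ B| = 0) — false.
(b) JAM: |A| = 9, |A ∩ B| = 5; needs |A ∩ B| ≤ |A ∖ B| — false.
(c) KEN: |A| = 6, |A ∩ B| = 5; needs |A ∩ B| > 5 — false.
(d) GBR: |A| = 8, |A ∩ B| = 3; needs |A ∩ B| > 3 — false.
(e) NOR: |A| = 6, |A ∩ B| = 2; needs |A ∩ B| > 2 — false.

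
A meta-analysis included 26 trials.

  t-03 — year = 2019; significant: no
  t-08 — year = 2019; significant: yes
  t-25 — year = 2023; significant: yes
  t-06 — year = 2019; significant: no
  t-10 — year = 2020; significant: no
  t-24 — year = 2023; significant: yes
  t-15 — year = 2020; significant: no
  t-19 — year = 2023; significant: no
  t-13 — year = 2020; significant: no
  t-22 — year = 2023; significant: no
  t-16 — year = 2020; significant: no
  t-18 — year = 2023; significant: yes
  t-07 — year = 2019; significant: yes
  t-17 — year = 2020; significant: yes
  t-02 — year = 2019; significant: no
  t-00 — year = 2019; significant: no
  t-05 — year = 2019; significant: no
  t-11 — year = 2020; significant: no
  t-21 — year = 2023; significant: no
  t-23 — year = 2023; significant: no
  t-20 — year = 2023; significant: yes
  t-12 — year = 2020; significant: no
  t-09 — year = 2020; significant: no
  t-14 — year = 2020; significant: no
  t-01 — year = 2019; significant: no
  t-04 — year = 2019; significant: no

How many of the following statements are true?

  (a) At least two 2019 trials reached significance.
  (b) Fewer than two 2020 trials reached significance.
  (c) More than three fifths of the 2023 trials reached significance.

2

(a) 2019: |A| = 9, |A ∩ B| = 2; needs |A ∩ B| ≥ 2 — true.
(b) 2020: |A| = 9, |A ∩ B| = 1; needs |A ∩ B| < 2 — true.
(c) 2023: |A| = 8, |A ∩ B| = 4; needs |A ∩ B| / |A| > 3/5 — false.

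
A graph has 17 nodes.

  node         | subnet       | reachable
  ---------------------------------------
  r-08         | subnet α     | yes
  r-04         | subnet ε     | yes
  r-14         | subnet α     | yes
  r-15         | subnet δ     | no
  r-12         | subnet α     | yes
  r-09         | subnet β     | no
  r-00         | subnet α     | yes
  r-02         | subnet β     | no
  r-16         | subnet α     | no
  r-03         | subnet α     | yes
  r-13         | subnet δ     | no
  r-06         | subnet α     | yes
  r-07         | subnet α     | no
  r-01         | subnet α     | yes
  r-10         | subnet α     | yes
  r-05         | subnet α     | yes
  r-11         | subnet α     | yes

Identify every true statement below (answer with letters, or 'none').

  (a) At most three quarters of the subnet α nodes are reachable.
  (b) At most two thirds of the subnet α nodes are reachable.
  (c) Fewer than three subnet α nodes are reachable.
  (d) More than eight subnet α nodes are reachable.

(d)

|A| = 12, |A ∩ B| = 10, |A ∖ B| = 2.
(a) |A ∩ B| / |A| ≤ 3/4: fails.
(b) |A ∩ B| / |A| ≤ 2/3: fails.
(c) |A ∩ B| < 3: fails.
(d) |A ∩ B| > 8: holds.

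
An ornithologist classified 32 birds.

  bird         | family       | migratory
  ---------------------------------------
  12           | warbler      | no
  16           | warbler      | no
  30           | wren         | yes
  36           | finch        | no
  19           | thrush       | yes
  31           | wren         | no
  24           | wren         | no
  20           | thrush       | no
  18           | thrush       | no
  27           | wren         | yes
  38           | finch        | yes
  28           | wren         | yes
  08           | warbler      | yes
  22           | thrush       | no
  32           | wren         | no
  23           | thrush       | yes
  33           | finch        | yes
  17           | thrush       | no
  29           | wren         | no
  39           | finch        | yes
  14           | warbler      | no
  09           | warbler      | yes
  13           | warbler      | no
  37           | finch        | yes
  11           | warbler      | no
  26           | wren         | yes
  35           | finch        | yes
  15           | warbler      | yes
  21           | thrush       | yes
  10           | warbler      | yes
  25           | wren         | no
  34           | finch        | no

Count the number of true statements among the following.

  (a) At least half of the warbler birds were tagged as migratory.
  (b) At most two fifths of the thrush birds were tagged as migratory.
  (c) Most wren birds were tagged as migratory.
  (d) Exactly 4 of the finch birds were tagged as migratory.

(a) warbler: |A| = 9, |A ∩ B| = 4; needs |A ∩ B| ≥ |A ∖ B| — false.
(b) thrush: |A| = 7, |A ∩ B| = 3; needs |A ∩ B| / |A| ≤ 2/5 — false.
(c) wren: |A| = 9, |A ∩ B| = 4; needs |A ∩ B| > |A ∖ B| — false.
(d) finch: |A| = 7, |A ∩ B| = 5; needs |A ∩ B| = 4 — false.

0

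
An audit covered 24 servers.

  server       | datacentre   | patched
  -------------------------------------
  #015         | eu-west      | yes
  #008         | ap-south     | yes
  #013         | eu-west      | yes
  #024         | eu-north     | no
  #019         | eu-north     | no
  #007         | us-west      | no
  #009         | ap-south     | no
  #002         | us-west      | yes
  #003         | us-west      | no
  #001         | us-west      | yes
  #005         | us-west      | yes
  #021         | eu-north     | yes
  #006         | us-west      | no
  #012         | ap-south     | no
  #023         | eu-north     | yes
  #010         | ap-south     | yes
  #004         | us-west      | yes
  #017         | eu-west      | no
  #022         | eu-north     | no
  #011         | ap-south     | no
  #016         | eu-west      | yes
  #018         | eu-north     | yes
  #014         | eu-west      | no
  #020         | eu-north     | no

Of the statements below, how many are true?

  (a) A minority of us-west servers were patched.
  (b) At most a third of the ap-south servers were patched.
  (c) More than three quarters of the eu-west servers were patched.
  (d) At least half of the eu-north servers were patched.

0

(a) us-west: |A| = 7, |A ∩ B| = 4; needs |A ∩ B| < |A ∖ B| — false.
(b) ap-south: |A| = 5, |A ∩ B| = 2; needs |A ∩ B| / |A| ≤ 1/3 — false.
(c) eu-west: |A| = 5, |A ∩ B| = 3; needs |A ∩ B| / |A| > 3/4 — false.
(d) eu-north: |A| = 7, |A ∩ B| = 3; needs |A ∩ B| ≥ |A ∖ B| — false.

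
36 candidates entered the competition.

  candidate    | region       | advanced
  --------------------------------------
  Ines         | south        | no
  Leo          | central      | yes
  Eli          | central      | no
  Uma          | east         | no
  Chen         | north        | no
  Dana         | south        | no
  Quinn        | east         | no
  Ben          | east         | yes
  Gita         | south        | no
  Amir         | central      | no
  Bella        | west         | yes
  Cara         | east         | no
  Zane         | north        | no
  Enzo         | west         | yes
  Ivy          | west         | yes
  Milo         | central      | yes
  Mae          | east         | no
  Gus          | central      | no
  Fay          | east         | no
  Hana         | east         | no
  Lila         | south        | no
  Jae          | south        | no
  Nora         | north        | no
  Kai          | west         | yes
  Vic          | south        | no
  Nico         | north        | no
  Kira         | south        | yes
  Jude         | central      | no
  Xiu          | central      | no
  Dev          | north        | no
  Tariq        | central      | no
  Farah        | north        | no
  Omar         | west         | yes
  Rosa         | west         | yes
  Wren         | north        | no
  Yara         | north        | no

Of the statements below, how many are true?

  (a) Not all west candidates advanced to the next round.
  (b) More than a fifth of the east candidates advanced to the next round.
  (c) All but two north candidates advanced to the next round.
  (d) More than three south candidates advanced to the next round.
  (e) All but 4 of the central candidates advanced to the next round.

0

(a) west: |A| = 6, |A ∩ B| = 6; needs A ⊄ B (|A ∖ B| ≥ 1) — false.
(b) east: |A| = 7, |A ∩ B| = 1; needs |A ∩ B| / |A| > 1/5 — false.
(c) north: |A| = 8, |A ∩ B| = 0; needs |A ∖ B| = 2 — false.
(d) south: |A| = 7, |A ∩ B| = 1; needs |A ∩ B| > 3 — false.
(e) central: |A| = 8, |A ∩ B| = 2; needs |A ∖ B| = 4 — false.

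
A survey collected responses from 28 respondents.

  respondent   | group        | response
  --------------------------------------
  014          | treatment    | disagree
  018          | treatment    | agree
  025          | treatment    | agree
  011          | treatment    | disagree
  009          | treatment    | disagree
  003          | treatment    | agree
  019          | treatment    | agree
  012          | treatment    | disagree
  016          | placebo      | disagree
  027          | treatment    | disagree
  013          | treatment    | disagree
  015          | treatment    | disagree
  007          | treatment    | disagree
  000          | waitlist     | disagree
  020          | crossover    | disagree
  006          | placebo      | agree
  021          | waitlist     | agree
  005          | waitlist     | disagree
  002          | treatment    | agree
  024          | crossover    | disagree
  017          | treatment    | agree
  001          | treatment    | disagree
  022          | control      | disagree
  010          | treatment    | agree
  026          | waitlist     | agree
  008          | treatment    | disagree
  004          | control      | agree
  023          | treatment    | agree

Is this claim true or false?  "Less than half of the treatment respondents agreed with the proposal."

'Less than half of the treatment respondents agreed with the proposal' holds iff |A ∩ B| < |A ∖ B|.
|A| = 18, |A ∩ B| = 8, |A ∖ B| = 10.
8 < 10, so the statement is true.

True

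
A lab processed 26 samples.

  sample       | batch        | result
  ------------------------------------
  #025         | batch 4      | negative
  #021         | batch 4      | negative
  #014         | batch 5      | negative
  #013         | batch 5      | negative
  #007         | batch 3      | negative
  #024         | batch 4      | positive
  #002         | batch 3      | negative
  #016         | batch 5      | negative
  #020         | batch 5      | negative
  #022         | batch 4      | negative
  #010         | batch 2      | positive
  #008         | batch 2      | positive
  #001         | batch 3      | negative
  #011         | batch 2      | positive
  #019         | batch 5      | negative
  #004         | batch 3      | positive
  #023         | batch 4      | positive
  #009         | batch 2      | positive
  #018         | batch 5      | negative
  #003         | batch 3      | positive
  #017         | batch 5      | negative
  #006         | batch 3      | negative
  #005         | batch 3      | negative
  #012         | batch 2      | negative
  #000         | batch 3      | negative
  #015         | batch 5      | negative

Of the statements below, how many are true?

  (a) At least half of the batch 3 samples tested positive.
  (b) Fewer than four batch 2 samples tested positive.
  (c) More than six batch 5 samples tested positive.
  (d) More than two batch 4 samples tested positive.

(a) batch 3: |A| = 8, |A ∩ B| = 2; needs |A ∩ B| ≥ |A ∖ B| — false.
(b) batch 2: |A| = 5, |A ∩ B| = 4; needs |A ∩ B| < 4 — false.
(c) batch 5: |A| = 8, |A ∩ B| = 0; needs |A ∩ B| > 6 — false.
(d) batch 4: |A| = 5, |A ∩ B| = 2; needs |A ∩ B| > 2 — false.

0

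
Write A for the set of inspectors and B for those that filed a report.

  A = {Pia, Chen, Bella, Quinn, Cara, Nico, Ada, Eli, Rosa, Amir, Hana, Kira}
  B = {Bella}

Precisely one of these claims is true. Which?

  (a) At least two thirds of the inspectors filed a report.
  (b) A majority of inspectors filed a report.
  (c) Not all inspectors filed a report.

(c)

|A| = 12, |A ∩ B| = 1, |A ∖ B| = 11.
(a) requires |A ∩ B| / |A| ≥ 2/3: false.
(b) requires |A ∩ B| > |A ∖ B|: false.
(c) requires A ⊄ B (|A ∖ B| ≥ 1): true.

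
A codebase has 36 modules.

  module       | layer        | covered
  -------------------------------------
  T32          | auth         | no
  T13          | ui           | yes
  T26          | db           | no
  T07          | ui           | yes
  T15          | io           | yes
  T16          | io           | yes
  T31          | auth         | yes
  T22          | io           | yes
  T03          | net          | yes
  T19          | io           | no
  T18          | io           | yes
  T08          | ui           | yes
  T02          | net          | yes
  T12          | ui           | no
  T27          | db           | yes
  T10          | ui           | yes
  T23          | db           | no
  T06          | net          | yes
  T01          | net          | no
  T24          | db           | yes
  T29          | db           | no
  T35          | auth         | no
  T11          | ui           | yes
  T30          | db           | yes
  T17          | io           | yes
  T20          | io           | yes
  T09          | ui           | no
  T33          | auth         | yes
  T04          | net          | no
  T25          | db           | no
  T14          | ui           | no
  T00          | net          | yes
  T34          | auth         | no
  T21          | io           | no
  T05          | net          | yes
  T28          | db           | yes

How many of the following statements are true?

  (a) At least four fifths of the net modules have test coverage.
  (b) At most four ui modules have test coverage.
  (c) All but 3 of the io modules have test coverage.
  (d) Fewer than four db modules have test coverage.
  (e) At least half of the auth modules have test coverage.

0

(a) net: |A| = 7, |A ∩ B| = 5; needs |A ∩ B| / |A| ≥ 4/5 — false.
(b) ui: |A| = 8, |A ∩ B| = 5; needs |A ∩ B| ≤ 4 — false.
(c) io: |A| = 8, |A ∩ B| = 6; needs |A ∖ B| = 3 — false.
(d) db: |A| = 8, |A ∩ B| = 4; needs |A ∩ B| < 4 — false.
(e) auth: |A| = 5, |A ∩ B| = 2; needs |A ∩ B| ≥ |A ∖ B| — false.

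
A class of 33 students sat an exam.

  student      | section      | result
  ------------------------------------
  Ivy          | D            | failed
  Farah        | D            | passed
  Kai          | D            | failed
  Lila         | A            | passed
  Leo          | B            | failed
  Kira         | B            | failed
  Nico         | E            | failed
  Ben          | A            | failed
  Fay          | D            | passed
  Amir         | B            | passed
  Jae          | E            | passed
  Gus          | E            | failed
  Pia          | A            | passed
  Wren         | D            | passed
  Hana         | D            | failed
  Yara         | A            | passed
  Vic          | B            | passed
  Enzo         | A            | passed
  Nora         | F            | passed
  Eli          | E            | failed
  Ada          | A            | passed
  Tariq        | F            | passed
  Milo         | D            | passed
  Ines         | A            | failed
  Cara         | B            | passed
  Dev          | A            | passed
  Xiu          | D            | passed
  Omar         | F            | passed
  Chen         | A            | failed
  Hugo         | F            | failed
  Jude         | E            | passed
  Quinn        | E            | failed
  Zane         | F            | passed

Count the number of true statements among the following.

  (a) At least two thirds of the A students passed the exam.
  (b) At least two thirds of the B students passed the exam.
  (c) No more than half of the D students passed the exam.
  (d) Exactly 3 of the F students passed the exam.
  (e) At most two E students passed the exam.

(a) A: |A| = 9, |A ∩ B| = 6; needs |A ∩ B| / |A| ≥ 2/3 — true.
(b) B: |A| = 5, |A ∩ B| = 3; needs |A ∩ B| / |A| ≥ 2/3 — false.
(c) D: |A| = 8, |A ∩ B| = 5; needs |A ∩ B| ≤ |A ∖ B| — false.
(d) F: |A| = 5, |A ∩ B| = 4; needs |A ∩ B| = 3 — false.
(e) E: |A| = 6, |A ∩ B| = 2; needs |A ∩ B| ≤ 2 — true.

2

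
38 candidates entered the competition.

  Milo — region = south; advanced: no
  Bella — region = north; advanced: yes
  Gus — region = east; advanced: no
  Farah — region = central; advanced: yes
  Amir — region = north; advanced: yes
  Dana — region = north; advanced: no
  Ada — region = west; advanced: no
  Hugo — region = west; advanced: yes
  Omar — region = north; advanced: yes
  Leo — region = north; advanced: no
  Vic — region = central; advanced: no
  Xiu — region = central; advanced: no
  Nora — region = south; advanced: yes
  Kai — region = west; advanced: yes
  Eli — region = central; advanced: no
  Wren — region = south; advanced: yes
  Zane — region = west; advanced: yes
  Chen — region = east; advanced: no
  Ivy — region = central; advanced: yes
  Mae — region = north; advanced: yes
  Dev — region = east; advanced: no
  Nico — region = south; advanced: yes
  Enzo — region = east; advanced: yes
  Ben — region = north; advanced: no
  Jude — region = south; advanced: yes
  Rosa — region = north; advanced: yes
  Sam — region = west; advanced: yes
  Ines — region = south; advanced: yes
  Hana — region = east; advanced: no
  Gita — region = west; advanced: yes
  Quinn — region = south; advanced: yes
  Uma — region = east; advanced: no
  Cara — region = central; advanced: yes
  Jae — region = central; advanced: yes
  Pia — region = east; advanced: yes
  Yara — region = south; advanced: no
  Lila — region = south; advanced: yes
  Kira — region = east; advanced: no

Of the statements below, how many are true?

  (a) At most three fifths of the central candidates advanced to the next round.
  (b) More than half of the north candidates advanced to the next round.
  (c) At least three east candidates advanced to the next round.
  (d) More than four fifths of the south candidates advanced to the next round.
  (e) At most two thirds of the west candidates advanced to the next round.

2

(a) central: |A| = 7, |A ∩ B| = 4; needs |A ∩ B| / |A| ≤ 3/5 — true.
(b) north: |A| = 8, |A ∩ B| = 5; needs |A ∩ B| > |A ∖ B| — true.
(c) east: |A| = 8, |A ∩ B| = 2; needs |A ∩ B| ≥ 3 — false.
(d) south: |A| = 9, |A ∩ B| = 7; needs |A ∩ B| / |A| > 4/5 — false.
(e) west: |A| = 6, |A ∩ B| = 5; needs |A ∩ B| / |A| ≤ 2/3 — false.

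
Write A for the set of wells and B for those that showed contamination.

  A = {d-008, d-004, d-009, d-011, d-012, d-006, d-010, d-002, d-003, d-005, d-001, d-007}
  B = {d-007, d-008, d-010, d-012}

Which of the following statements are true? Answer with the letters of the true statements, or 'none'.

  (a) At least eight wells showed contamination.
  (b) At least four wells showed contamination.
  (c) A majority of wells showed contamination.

|A| = 12, |A ∩ B| = 4, |A ∖ B| = 8.
(a) |A ∩ B| ≥ 8: fails.
(b) |A ∩ B| ≥ 4: holds.
(c) |A ∩ B| > |A ∖ B|: fails.

(b)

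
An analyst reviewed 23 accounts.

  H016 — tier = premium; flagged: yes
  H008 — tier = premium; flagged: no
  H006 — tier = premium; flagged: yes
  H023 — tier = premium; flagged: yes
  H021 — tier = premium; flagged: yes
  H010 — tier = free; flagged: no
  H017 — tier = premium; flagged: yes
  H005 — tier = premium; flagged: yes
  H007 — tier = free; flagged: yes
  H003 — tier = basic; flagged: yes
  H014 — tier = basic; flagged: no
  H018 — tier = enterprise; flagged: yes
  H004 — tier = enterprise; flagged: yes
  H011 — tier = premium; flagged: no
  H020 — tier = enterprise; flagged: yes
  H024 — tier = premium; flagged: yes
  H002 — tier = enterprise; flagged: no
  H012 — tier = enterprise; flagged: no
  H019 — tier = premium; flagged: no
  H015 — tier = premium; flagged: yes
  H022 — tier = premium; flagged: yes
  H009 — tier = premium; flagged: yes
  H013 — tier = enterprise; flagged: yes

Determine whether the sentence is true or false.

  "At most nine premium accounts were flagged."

False

The determiner here denotes the relation: |A ∩ B| ≤ 9.
A (the restrictor) = {H016, H008, H006, H023, H021, H017, H005, H011, H024, H019, H015, H022, H009}, |A| = 13.
A ∩ B = {H016, H006, H023, H021, H017, H005, H024, H015, H022, H009}, so |A ∩ B| = 10.
|A ∩ B| = 10, so the statement is false.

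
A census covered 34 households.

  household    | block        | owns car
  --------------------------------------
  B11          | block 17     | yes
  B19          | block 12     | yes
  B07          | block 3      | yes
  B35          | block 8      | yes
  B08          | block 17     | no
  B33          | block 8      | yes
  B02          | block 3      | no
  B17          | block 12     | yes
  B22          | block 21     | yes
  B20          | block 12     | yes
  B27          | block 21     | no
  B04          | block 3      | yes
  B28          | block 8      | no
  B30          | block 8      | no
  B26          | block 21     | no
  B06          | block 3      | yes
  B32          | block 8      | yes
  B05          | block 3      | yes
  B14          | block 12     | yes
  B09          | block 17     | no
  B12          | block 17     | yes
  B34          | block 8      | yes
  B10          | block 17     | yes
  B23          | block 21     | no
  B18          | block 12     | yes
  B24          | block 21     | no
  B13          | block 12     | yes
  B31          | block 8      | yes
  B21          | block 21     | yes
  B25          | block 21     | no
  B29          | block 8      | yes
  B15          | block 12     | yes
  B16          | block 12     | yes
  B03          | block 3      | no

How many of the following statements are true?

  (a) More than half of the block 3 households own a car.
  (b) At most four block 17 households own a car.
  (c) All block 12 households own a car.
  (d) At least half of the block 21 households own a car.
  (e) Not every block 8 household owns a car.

(a) block 3: |A| = 6, |A ∩ B| = 4; needs |A ∩ B| > |A ∖ B| — true.
(b) block 17: |A| = 5, |A ∩ B| = 3; needs |A ∩ B| ≤ 4 — true.
(c) block 12: |A| = 8, |A ∩ B| = 8; needs A ⊆ B, i.e. every element of A is in B (|A ∖ B| = 0) — true.
(d) block 21: |A| = 7, |A ∩ B| = 2; needs |A ∩ B| ≥ |A ∖ B| — false.
(e) block 8: |A| = 8, |A ∩ B| = 6; needs A ⊄ B (|A ∖ B| ≥ 1) — true.

4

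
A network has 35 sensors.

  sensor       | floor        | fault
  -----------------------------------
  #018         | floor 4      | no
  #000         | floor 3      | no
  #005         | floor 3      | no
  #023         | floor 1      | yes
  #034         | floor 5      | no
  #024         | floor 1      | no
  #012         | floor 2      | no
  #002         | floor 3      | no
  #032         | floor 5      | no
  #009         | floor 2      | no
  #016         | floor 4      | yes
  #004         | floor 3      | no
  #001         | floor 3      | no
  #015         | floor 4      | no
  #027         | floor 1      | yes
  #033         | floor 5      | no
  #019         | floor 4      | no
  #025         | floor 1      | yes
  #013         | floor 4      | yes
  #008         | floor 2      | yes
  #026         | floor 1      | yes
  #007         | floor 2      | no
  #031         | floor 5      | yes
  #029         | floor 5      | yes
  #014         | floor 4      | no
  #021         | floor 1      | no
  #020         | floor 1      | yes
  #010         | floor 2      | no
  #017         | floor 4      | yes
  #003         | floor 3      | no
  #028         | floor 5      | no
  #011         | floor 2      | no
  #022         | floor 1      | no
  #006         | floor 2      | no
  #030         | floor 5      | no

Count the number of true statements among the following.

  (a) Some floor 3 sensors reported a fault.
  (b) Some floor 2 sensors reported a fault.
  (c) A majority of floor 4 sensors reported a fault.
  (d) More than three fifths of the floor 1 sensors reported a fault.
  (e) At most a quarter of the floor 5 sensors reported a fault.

2

(a) floor 3: |A| = 6, |A ∩ B| = 0; needs A ∩ B ≠ ∅ (|A ∩ B| ≥ 1) — false.
(b) floor 2: |A| = 7, |A ∩ B| = 1; needs A ∩ B ≠ ∅ (|A ∩ B| ≥ 1) — true.
(c) floor 4: |A| = 7, |A ∩ B| = 3; needs |A ∩ B| > |A ∖ B| — false.
(d) floor 1: |A| = 8, |A ∩ B| = 5; needs |A ∩ B| / |A| > 3/5 — true.
(e) floor 5: |A| = 7, |A ∩ B| = 2; needs |A ∩ B| / |A| ≤ 1/4 — false.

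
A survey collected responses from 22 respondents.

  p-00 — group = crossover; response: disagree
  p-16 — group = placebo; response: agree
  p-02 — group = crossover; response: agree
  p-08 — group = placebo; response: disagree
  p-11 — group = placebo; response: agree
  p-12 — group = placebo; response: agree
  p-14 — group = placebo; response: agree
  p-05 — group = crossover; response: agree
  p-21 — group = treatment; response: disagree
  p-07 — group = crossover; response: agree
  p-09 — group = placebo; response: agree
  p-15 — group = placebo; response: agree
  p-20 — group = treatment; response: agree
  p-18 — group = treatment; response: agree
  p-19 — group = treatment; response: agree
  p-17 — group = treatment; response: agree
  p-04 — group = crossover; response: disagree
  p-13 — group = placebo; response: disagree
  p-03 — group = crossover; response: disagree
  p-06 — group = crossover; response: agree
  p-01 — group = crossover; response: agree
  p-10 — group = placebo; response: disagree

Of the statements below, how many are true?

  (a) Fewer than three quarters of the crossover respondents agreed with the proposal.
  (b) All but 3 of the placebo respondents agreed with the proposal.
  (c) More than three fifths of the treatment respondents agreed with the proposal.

(a) crossover: |A| = 8, |A ∩ B| = 5; needs |A ∩ B| / |A| < 3/4 — true.
(b) placebo: |A| = 9, |A ∩ B| = 6; needs |A ∖ B| = 3 — true.
(c) treatment: |A| = 5, |A ∩ B| = 4; needs |A ∩ B| / |A| > 3/5 — true.

3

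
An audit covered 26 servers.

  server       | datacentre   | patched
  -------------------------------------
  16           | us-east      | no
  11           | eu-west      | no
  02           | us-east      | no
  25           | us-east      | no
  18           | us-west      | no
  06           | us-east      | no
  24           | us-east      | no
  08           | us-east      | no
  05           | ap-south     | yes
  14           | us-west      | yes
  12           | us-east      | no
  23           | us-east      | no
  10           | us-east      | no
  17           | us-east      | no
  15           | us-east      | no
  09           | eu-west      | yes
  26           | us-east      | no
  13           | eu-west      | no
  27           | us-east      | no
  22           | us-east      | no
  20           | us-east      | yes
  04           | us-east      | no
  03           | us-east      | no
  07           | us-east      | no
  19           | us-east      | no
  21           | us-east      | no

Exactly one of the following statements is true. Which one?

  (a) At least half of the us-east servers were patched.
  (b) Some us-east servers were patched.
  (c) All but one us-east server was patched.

|A| = 20, |A ∩ B| = 1, |A ∖ B| = 19.
(a) requires |A ∩ B| ≥ |A ∖ B|: false.
(b) requires A ∩ B ≠ ∅ (|A ∩ B| ≥ 1): true.
(c) requires |A ∖ B| = 1: false.

(b)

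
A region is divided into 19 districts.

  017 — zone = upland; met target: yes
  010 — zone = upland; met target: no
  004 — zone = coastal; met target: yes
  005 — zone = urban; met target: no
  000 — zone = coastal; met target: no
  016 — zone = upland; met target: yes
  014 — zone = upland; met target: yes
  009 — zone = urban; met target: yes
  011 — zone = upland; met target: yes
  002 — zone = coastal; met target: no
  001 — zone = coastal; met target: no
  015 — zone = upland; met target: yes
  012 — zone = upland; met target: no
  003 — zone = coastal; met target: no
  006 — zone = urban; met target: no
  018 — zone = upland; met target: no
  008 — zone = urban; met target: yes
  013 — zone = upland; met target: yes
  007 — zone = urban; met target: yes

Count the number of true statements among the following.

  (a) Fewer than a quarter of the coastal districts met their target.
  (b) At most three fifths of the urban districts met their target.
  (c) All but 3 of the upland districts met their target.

(a) coastal: |A| = 5, |A ∩ B| = 1; needs |A ∩ B| / |A| < 1/4 — true.
(b) urban: |A| = 5, |A ∩ B| = 3; needs |A ∩ B| / |A| ≤ 3/5 — true.
(c) upland: |A| = 9, |A ∩ B| = 6; needs |A ∖ B| = 3 — true.

3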